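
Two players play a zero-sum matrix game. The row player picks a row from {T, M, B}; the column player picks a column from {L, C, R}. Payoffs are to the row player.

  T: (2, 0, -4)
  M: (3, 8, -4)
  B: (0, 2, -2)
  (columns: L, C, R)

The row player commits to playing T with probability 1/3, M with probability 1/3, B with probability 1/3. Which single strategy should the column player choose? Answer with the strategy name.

If the column player plays L, the row player's expected payoff is (1/3)·2 + (1/3)·3 + (1/3)·0 = 5/3.
If the column player plays C, the row player's expected payoff is (1/3)·0 + (1/3)·8 + (1/3)·2 = 10/3.
If the column player plays R, the row player's expected payoff is (1/3)·(-4) + (1/3)·(-4) + (1/3)·(-2) = -10/3.
The column player minimizes the row player's payoff; the smallest is -10/3, so the best response is R.

R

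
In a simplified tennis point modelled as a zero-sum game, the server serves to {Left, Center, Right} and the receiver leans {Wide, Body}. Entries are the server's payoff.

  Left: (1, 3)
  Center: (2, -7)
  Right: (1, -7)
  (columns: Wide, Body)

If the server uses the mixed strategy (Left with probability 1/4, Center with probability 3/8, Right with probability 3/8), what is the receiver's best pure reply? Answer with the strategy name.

Body

If the receiver plays Wide, the server's expected payoff is (1/4)·1 + (3/8)·2 + (3/8)·1 = 11/8.
If the receiver plays Body, the server's expected payoff is (1/4)·3 + (3/8)·(-7) + (3/8)·(-7) = -9/2.
The receiver minimizes the server's payoff; the smallest is -9/2, so the best response is Body.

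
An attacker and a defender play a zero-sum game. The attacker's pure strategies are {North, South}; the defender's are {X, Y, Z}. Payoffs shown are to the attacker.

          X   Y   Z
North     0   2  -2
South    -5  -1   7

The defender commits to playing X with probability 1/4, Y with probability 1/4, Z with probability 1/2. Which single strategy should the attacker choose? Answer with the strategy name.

Expected payoff of North: (1/4)·0 + (1/4)·2 + (1/2)·(-2) = -1/2.
Expected payoff of South: (1/4)·(-5) + (1/4)·(-1) + (1/2)·7 = 2.
The largest is 2, so the attacker's best response is South.

South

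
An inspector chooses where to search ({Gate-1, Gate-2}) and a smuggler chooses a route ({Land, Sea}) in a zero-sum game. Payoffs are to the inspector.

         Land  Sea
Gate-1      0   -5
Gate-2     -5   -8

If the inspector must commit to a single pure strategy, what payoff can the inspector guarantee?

Row minima: Gate-1 → -5, Gate-2 → -8.
The best of these is -5.

-5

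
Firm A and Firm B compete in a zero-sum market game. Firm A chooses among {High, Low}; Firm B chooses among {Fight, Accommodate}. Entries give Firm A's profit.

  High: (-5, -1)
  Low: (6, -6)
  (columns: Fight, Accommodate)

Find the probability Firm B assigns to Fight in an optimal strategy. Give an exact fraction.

Row minima: High → -5, Low → -6; maximin = -5.
Column maxima: Fight → 6, Accommodate → -1; minimax = -1.
-5 ≠ -1, so there is no saddle point; optimal play is mixed.
Let Firm A play High with probability p. Expected payoff against Fight: (-5)p + 6(1−p) = −11p + 6; against Accommodate: (-1)p + (-6)(1−p) = 5p − 6.
Setting these equal: −11p + 6 = 5p − 6 ⇒ −16p = -12 ⇒ p = 3/4, and the value is (-11)·(3/4) + 6 = -9/4.
For Firm B: with q = P(Fight), equating High's and Low's payoffs gives −4q − 1 = 12q − 6 ⇒ q = 5/16.

5/16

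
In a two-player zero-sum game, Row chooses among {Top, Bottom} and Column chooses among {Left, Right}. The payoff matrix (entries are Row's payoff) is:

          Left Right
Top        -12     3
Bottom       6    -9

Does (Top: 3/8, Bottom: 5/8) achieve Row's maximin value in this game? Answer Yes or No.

Against Left this mix gives (3/8)·(-12) + (5/8)·6 = -3/4.
Against Right this mix gives (3/8)·3 + (5/8)·(-9) = -9/2.
Column will play Right, holding Row to -9/2. Shifting weight toward the row that does better against Right would raise this floor (the equalizing mix achieves -3 against both Right and Left), so the proposed strategy is not optimal.

No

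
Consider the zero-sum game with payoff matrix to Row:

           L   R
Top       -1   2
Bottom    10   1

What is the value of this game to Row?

Row minima: Top → -1, Bottom → 1; maximin = 1.
Column maxima: L → 10, R → 2; minimax = 2.
1 ≠ 2, so there is no saddle point; optimal play is mixed.
Let Row play Top with probability p. Expected payoff against L: (-1)p + 10(1−p) = −11p + 10; against R: 2p + 1(1−p) = p + 1.
Setting these equal: −11p + 10 = p + 1 ⇒ −12p = -9 ⇒ p = 3/4, and the value is (-11)·(3/4) + 10 = 7/4.
For Column: with q = P(L), equating Top's and Bottom's payoffs gives −3q + 2 = 9q + 1 ⇒ q = 1/12.

7/4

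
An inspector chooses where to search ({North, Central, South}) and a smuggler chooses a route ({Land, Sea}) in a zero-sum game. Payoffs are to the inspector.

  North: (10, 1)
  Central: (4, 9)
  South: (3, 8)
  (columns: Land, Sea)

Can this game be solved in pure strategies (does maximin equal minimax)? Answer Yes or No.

No

Row minima: North → 1, Central → 4, South → 3; maximin = 4.
Column maxima: Land → 10, Sea → 9; minimax = 9.
4 ≠ 9, so no pure-strategy equilibrium exists.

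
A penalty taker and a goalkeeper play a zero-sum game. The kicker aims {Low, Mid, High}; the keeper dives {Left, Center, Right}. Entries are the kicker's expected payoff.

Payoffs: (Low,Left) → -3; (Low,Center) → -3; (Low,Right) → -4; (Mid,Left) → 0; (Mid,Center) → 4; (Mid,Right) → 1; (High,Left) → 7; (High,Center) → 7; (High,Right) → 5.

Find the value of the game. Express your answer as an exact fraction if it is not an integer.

Row minima: Low → -4, Mid → 0, High → 5; maximin = 5.
Column maxima: Left → 7, Center → 7, Right → 5; minimax = 5.
Since maximin = minimax = 5, there is a saddle point and the value is 5.

5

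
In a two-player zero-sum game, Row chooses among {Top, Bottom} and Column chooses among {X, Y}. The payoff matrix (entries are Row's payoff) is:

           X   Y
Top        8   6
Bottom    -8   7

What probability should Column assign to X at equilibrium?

1/17

Row minima: Top → 6, Bottom → -8; maximin = 6.
Column maxima: X → 8, Y → 7; minimax = 7.
6 ≠ 7, so there is no saddle point; optimal play is mixed.
Let Row play Top with probability p. Expected payoff against X: 8p + (-8)(1−p) = 16p − 8; against Y: 6p + 7(1−p) = −p + 7.
Setting these equal: 16p − 8 = −p + 7 ⇒ 17p = 15 ⇒ p = 15/17, and the value is (16)·(15/17) − 8 = 104/17.
For Column: with q = P(X), equating Top's and Bottom's payoffs gives 2q + 6 = −15q + 7 ⇒ q = 1/17.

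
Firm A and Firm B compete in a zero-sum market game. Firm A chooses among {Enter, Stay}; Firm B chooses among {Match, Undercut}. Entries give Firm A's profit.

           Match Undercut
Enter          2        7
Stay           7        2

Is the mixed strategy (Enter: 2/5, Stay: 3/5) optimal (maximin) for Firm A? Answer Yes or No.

Against Match this mix gives (2/5)·2 + (3/5)·7 = 5.
Against Undercut this mix gives (2/5)·7 + (3/5)·2 = 4.
Firm B will play Undercut, holding Firm A to 4. Shifting weight toward the row that does better against Undercut would raise this floor (the equalizing mix achieves 9/2 against both Undercut and Match), so the proposed strategy is not optimal.

No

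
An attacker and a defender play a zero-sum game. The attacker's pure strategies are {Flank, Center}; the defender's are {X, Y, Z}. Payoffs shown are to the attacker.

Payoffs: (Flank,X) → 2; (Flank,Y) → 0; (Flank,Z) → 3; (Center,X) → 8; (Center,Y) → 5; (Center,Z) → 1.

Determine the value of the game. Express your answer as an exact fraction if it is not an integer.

15/7

Row minima: Flank → 0, Center → 1; maximin = 1.
Column maxima: X → 8, Y → 5, Z → 3; minimax = 3.
1 ≠ 3, so there is no saddle point; optimal play is mixed.
X is strictly dominated by Y (it gives the attacker strictly more in every row), so the defender never plays it.
On the remaining 2×2 (Flank, Center vs Y, Z):
Let the attacker play Flank with probability p. Expected payoff against Y: 0p + 5(1−p) = −5p + 5; against Z: 3p + 1(1−p) = 2p + 1.
Setting these equal: −5p + 5 = 2p + 1 ⇒ −7p = -4 ⇒ p = 4/7, and the value is (-5)·(4/7) + 5 = 15/7.
For the defender: with q = P(Y), equating Flank's and Center's payoffs gives −3q + 3 = 4q + 1 ⇒ q = 2/7.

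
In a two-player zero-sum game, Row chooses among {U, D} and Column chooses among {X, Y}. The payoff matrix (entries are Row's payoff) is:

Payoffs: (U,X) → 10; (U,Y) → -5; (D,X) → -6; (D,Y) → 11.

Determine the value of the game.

5/2

Row minima: U → -5, D → -6; maximin = -5.
Column maxima: X → 10, Y → 11; minimax = 10.
-5 ≠ 10, so there is no saddle point; optimal play is mixed.
Let Row play U with probability p. Expected payoff against X: 10p + (-6)(1−p) = 16p − 6; against Y: (-5)p + 11(1−p) = −16p + 11.
Setting these equal: 16p − 6 = −16p + 11 ⇒ 32p = 17 ⇒ p = 17/32, and the value is (16)·(17/32) − 6 = 5/2.
For Column: with q = P(X), equating U's and D's payoffs gives 15q − 5 = −17q + 11 ⇒ q = 1/2.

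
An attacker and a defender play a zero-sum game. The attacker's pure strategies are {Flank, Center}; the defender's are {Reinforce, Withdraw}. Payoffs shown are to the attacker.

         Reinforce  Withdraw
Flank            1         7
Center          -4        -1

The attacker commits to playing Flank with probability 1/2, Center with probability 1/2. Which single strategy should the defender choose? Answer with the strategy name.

Reinforce

If the defender plays Reinforce, the attacker's expected payoff is (1/2)·1 + (1/2)·(-4) = -3/2.
If the defender plays Withdraw, the attacker's expected payoff is (1/2)·7 + (1/2)·(-1) = 3.
The defender minimizes the attacker's payoff; the smallest is -3/2, so the best response is Reinforce.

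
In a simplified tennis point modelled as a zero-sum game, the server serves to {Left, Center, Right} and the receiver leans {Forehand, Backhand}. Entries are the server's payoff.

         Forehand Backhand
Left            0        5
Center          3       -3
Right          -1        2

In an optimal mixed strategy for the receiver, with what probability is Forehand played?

8/11

Row minima: Left → 0, Center → -3, Right → -1; maximin = 0.
Column maxima: Forehand → 3, Backhand → 5; minimax = 3.
0 ≠ 3, so there is no saddle point; optimal play is mixed.
Right is strictly dominated by Left, so the server never plays it.
On the remaining 2×2 (Left, Center vs Forehand, Backhand):
Let the server play Left with probability p. Expected payoff against Forehand: 0p + 3(1−p) = −3p + 3; against Backhand: 5p + (-3)(1−p) = 8p − 3.
Setting these equal: −3p + 3 = 8p − 3 ⇒ −11p = -6 ⇒ p = 6/11, and the value is (-3)·(6/11) + 3 = 15/11.
For the receiver: with q = P(Forehand), equating Left's and Center's payoffs gives −5q + 5 = 6q − 3 ⇒ q = 8/11.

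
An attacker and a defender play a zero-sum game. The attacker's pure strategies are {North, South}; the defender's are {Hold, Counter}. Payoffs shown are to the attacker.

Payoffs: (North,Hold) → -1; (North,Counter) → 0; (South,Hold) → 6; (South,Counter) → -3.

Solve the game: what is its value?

Row minima: North → -1, South → -3; maximin = -1.
Column maxima: Hold → 6, Counter → 0; minimax = 0.
-1 ≠ 0, so there is no saddle point; optimal play is mixed.
Let the attacker play North with probability p. Expected payoff against Hold: (-1)p + 6(1−p) = −7p + 6; against Counter: 0p + (-3)(1−p) = 3p − 3.
Setting these equal: −7p + 6 = 3p − 3 ⇒ −10p = -9 ⇒ p = 9/10, and the value is (-7)·(9/10) + 6 = -3/10.
For the defender: with q = P(Hold), equating North's and South's payoffs gives −q = 9q − 3 ⇒ q = 3/10.

-3/10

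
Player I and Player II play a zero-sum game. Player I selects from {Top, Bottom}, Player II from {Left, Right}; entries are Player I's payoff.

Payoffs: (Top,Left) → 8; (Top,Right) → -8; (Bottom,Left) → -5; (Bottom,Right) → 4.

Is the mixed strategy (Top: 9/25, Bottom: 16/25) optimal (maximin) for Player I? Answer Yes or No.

Yes

Against Left this mix gives (9/25)·8 + (16/25)·(-5) = -8/25.
Against Right this mix gives (9/25)·(-8) + (16/25)·4 = -8/25.
All of Player II's active replies (Left, Right) yield -8/25, and no column does worse for Player I. The mix makes Player II indifferent and guarantees -8/25, so it is optimal.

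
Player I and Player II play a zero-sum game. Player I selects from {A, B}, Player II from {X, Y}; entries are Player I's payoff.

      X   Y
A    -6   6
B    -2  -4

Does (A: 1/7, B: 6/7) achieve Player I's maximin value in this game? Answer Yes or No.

Against X this mix gives (1/7)·(-6) + (6/7)·(-2) = -18/7.
Against Y this mix gives (1/7)·6 + (6/7)·(-4) = -18/7.
All of Player II's active replies (X, Y) yield -18/7, and no column does worse for Player I. The mix makes Player II indifferent and guarantees -18/7, so it is optimal.

Yes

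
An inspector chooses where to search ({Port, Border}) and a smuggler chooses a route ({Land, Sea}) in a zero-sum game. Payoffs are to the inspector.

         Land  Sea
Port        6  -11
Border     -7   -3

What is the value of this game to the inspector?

Row minima: Port → -11, Border → -7; maximin = -7.
Column maxima: Land → 6, Sea → -3; minimax = -3.
-7 ≠ -3, so there is no saddle point; optimal play is mixed.
Let the inspector play Port with probability p. Expected payoff against Land: 6p + (-7)(1−p) = 13p − 7; against Sea: (-11)p + (-3)(1−p) = −8p − 3.
Setting these equal: 13p − 7 = −8p − 3 ⇒ 21p = 4 ⇒ p = 4/21, and the value is (13)·(4/21) − 7 = -95/21.
For the smuggler: with q = P(Land), equating Port's and Border's payoffs gives 17q − 11 = −4q − 3 ⇒ q = 8/21.

-95/21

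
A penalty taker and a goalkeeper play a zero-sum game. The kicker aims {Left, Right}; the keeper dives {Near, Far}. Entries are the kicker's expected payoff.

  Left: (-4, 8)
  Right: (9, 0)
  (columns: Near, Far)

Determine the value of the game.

Row minima: Left → -4, Right → 0; maximin = 0.
Column maxima: Near → 9, Far → 8; minimax = 8.
0 ≠ 8, so there is no saddle point; optimal play is mixed.
Let the kicker play Left with probability p. Expected payoff against Near: (-4)p + 9(1−p) = −13p + 9; against Far: 8p + 0(1−p) = 8p.
Setting these equal: −13p + 9 = 8p ⇒ −21p = -9 ⇒ p = 3/7, and the value is (-13)·(3/7) + 9 = 24/7.
For the keeper: with q = P(Near), equating Left's and Right's payoffs gives −12q + 8 = 9q ⇒ q = 8/21.

24/7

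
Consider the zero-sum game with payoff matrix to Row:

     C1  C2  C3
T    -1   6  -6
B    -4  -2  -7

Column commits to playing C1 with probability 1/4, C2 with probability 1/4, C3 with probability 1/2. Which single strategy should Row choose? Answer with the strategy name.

Expected payoff of T: (1/4)·(-1) + (1/4)·6 + (1/2)·(-6) = -7/4.
Expected payoff of B: (1/4)·(-4) + (1/4)·(-2) + (1/2)·(-7) = -5.
The largest is -7/4, so Row's best response is T.

T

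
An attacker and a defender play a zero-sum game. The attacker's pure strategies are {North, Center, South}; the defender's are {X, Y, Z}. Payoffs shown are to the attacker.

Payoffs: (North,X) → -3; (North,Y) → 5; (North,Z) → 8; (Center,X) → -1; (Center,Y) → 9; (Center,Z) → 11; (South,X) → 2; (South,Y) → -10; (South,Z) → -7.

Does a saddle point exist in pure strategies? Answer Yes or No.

Row minima: North → -3, Center → -1, South → -10; maximin = -1.
Column maxima: X → 2, Y → 9, Z → 11; minimax = 2.
-1 ≠ 2, so no pure-strategy equilibrium exists.

No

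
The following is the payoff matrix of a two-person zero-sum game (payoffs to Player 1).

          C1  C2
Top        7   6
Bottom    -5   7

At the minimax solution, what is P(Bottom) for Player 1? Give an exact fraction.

1/13

Row minima: Top → 6, Bottom → -5; maximin = 6.
Column maxima: C1 → 7, C2 → 7; minimax = 7.
6 ≠ 7, so there is no saddle point; optimal play is mixed.
Let Player 1 play Top with probability p. Expected payoff against C1: 7p + (-5)(1−p) = 12p − 5; against C2: 6p + 7(1−p) = −p + 7.
Setting these equal: 12p − 5 = −p + 7 ⇒ 13p = 12 ⇒ p = 12/13, and the value is (12)·(12/13) − 5 = 79/13.
For Player 2: with q = P(C1), equating Top's and Bottom's payoffs gives q + 6 = −12q + 7 ⇒ q = 1/13.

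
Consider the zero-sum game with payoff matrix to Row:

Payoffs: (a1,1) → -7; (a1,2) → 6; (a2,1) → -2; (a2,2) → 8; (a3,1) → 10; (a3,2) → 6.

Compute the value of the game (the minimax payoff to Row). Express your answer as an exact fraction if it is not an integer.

Row minima: a1 → -7, a2 → -2, a3 → 6; maximin = 6.
Column maxima: 1 → 10, 2 → 8; minimax = 8.
6 ≠ 8, so there is no saddle point; optimal play is mixed.
a1 is strictly dominated by a2, so Row never plays it.
On the remaining 2×2 (a2, a3 vs 1, 2):
Let Row play a2 with probability p. Expected payoff against 1: (-2)p + 10(1−p) = −12p + 10; against 2: 8p + 6(1−p) = 2p + 6.
Setting these equal: −12p + 10 = 2p + 6 ⇒ −14p = -4 ⇒ p = 2/7, and the value is (-12)·(2/7) + 10 = 46/7.
For Column: with q = P(1), equating a2's and a3's payoffs gives −10q + 8 = 4q + 6 ⇒ q = 1/7.

46/7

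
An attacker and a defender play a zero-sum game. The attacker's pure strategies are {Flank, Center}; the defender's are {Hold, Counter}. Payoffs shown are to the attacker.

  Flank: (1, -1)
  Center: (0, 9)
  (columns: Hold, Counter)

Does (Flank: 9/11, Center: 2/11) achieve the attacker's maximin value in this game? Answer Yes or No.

Against Hold this mix gives (9/11)·1 + (2/11)·0 = 9/11.
Against Counter this mix gives (9/11)·(-1) + (2/11)·9 = 9/11.
All of the defender's active replies (Hold, Counter) yield 9/11, and no column does worse for the attacker. The mix makes the defender indifferent and guarantees 9/11, so it is optimal.

Yes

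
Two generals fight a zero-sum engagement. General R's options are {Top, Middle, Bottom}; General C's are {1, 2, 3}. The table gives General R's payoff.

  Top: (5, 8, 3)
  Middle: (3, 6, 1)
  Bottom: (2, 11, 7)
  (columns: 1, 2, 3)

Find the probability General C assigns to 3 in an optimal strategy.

3/7

Row minima: Top → 3, Middle → 1, Bottom → 2; maximin = 3.
Column maxima: 1 → 5, 2 → 11, 3 → 7; minimax = 5.
3 ≠ 5, so there is no saddle point; optimal play is mixed.
Middle is strictly dominated by Top, so General R never plays it.
2 is strictly dominated by 1 (it gives General R strictly more in every row), so General C never plays it.
On the remaining 2×2 (Top, Bottom vs 1, 3):
Let General R play Top with probability p. Expected payoff against 1: 5p + 2(1−p) = 3p + 2; against 3: 3p + 7(1−p) = −4p + 7.
Setting these equal: 3p + 2 = −4p + 7 ⇒ 7p = 5 ⇒ p = 5/7, and the value is (3)·(5/7) + 2 = 29/7.
For General C: with q = P(1), equating Top's and Bottom's payoffs gives 2q + 3 = −5q + 7 ⇒ q = 4/7.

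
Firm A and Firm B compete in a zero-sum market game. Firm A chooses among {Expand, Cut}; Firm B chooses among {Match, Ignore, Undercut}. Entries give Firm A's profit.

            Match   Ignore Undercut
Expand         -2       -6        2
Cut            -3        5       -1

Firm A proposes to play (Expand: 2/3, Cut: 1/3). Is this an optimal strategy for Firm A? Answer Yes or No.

Yes

Against Match this mix gives (2/3)·(-2) + (1/3)·(-3) = -7/3.
Against Ignore this mix gives (2/3)·(-6) + (1/3)·5 = -7/3.
Against Undercut this mix gives (2/3)·2 + (1/3)·(-1) = 1.
All of Firm B's active replies (Match, Ignore) yield -7/3, and no column does worse for Firm A. The mix makes Firm B indifferent and guarantees -7/3, so it is optimal.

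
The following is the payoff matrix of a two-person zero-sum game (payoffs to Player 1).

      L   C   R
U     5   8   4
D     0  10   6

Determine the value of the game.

Row minima: U → 4, D → 0; maximin = 4.
Column maxima: L → 5, C → 10, R → 6; minimax = 5.
4 ≠ 5, so there is no saddle point; optimal play is mixed.
C is strictly dominated by L (it gives Player 1 strictly more in every row), so Player 2 never plays it.
On the remaining 2×2 (U, D vs L, R):
Let Player 1 play U with probability p. Expected payoff against L: 5p + 0(1−p) = 5p; against R: 4p + 6(1−p) = −2p + 6.
Setting these equal: 5p = −2p + 6 ⇒ 7p = 6 ⇒ p = 6/7, and the value is (5)·(6/7) = 30/7.
For Player 2: with q = P(L), equating U's and D's payoffs gives q + 4 = −6q + 6 ⇒ q = 2/7.

30/7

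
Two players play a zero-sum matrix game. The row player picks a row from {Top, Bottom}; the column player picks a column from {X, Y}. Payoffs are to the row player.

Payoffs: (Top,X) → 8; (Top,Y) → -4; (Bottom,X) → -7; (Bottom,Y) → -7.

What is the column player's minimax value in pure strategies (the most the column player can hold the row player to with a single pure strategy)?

-4

Column maxima: X → 8, Y → -4.
The smallest of these is -4.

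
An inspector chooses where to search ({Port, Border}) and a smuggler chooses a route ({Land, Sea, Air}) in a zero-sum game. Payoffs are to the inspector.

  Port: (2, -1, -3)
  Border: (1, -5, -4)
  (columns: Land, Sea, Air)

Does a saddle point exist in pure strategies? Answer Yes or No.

Yes

Row minima: Port → -3, Border → -5; maximin = -3.
Column maxima: Land → 2, Sea → -1, Air → -3; minimax = -3.
maximin = minimax = -3, so a saddle point exists.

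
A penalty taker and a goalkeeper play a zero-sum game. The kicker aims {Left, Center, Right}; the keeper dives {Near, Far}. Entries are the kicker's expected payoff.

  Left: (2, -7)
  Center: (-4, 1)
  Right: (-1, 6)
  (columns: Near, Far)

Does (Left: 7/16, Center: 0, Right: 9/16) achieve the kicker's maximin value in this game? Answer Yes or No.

Against Near this mix gives (7/16)·2 + (9/16)·(-1) = 5/16.
Against Far this mix gives (7/16)·(-7) + (9/16)·6 = 5/16.
All of the keeper's active replies (Near, Far) yield 5/16, and no column does worse for the kicker. The mix makes the keeper indifferent and guarantees 5/16, so it is optimal.

Yes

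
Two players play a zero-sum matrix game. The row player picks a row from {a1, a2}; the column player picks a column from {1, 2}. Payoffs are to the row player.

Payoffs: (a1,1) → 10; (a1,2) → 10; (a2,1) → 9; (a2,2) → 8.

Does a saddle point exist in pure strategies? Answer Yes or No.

Yes

Row minima: a1 → 10, a2 → 8; maximin = 10.
Column maxima: 1 → 10, 2 → 10; minimax = 10.
maximin = minimax = 10, so a saddle point exists.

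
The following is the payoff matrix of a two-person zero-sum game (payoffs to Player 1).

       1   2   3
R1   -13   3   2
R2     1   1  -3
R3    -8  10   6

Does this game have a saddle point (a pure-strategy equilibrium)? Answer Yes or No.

No

Row minima: R1 → -13, R2 → -3, R3 → -8; maximin = -3.
Column maxima: 1 → 1, 2 → 10, 3 → 6; minimax = 1.
-3 ≠ 1, so no pure-strategy equilibrium exists.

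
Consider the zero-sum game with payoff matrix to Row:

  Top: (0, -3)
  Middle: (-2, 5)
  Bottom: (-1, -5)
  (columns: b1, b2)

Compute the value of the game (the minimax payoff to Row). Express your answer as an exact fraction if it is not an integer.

Row minima: Top → -3, Middle → -2, Bottom → -5; maximin = -2.
Column maxima: b1 → 0, b2 → 5; minimax = 0.
-2 ≠ 0, so there is no saddle point; optimal play is mixed.
Bottom is strictly dominated by Top, so Row never plays it.
On the remaining 2×2 (Top, Middle vs b1, b2):
Let Row play Top with probability p. Expected payoff against b1: 0p + (-2)(1−p) = 2p − 2; against b2: (-3)p + 5(1−p) = −8p + 5.
Setting these equal: 2p − 2 = −8p + 5 ⇒ 10p = 7 ⇒ p = 7/10, and the value is (2)·(7/10) − 2 = -3/5.
For Column: with q = P(b1), equating Top's and Middle's payoffs gives 3q − 3 = −7q + 5 ⇒ q = 4/5.

-3/5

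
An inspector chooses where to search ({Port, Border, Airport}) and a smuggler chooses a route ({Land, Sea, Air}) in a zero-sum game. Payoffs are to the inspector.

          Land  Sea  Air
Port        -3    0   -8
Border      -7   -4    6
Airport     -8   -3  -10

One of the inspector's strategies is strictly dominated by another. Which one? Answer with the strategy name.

Airport

Port gives a strictly higher payoff than Airport against every column: -3 > -8, 0 > -3, -8 > -10.
So Airport is strictly dominated and the inspector never plays it.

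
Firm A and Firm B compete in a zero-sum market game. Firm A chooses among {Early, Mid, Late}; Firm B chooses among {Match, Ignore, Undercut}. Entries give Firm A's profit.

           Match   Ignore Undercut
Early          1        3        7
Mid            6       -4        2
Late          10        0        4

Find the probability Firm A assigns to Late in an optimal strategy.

Row minima: Early → 1, Mid → -4, Late → 0; maximin = 1.
Column maxima: Match → 10, Ignore → 3, Undercut → 7; minimax = 3.
1 ≠ 3, so there is no saddle point; optimal play is mixed.
Mid is strictly dominated by Late, so Firm A never plays it.
Undercut is strictly dominated by Ignore (it gives Firm A strictly more in every row), so Firm B never plays it.
On the remaining 2×2 (Early, Late vs Match, Ignore):
Let Firm A play Early with probability p. Expected payoff against Match: 1p + 10(1−p) = −9p + 10; against Ignore: 3p + 0(1−p) = 3p.
Setting these equal: −9p + 10 = 3p ⇒ −12p = -10 ⇒ p = 5/6, and the value is (-9)·(5/6) + 10 = 5/2.
For Firm B: with q = P(Match), equating Early's and Late's payoffs gives −2q + 3 = 10q ⇒ q = 1/4.

1/6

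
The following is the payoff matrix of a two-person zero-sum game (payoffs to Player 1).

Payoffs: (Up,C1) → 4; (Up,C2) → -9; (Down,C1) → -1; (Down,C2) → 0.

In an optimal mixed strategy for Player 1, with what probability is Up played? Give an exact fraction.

1/14

Row minima: Up → -9, Down → -1; maximin = -1.
Column maxima: C1 → 4, C2 → 0; minimax = 0.
-1 ≠ 0, so there is no saddle point; optimal play is mixed.
Let Player 1 play Up with probability p. Expected payoff against C1: 4p + (-1)(1−p) = 5p − 1; against C2: (-9)p + 0(1−p) = −9p.
Setting these equal: 5p − 1 = −9p ⇒ 14p = 1 ⇒ p = 1/14, and the value is (5)·(1/14) − 1 = -9/14.
For Player 2: with q = P(C1), equating Up's and Down's payoffs gives 13q − 9 = −q ⇒ q = 9/14.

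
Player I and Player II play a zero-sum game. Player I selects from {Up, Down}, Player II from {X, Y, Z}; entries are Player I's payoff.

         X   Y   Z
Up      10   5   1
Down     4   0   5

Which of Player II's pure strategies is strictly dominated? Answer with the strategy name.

X

Y holds Player I's payoff strictly below X in every row: 5 < 10, 0 < 4.
So X is strictly dominated for Player II.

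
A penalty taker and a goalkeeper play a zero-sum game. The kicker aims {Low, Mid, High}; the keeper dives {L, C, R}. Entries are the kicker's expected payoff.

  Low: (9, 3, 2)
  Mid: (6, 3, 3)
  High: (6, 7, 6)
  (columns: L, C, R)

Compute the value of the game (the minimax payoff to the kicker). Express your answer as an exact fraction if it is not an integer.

Row minima: Low → 2, Mid → 3, High → 6; maximin = 6.
Column maxima: L → 9, C → 7, R → 6; minimax = 6.
Since maximin = minimax = 6, there is a saddle point and the value is 6.

6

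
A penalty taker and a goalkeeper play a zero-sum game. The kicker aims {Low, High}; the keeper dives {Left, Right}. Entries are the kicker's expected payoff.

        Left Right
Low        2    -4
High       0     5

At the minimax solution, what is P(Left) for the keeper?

Row minima: Low → -4, High → 0; maximin = 0.
Column maxima: Left → 2, Right → 5; minimax = 2.
0 ≠ 2, so there is no saddle point; optimal play is mixed.
Let the kicker play Low with probability p. Expected payoff against Left: 2p + 0(1−p) = 2p; against Right: (-4)p + 5(1−p) = −9p + 5.
Setting these equal: 2p = −9p + 5 ⇒ 11p = 5 ⇒ p = 5/11, and the value is (2)·(5/11) = 10/11.
For the keeper: with q = P(Left), equating Low's and High's payoffs gives 6q − 4 = −5q + 5 ⇒ q = 9/11.

9/11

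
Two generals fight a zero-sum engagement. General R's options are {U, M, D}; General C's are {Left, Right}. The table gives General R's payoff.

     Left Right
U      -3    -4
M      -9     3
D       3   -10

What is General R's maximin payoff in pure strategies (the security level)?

Row minima: U → -4, M → -9, D → -10.
The best of these is -4.

-4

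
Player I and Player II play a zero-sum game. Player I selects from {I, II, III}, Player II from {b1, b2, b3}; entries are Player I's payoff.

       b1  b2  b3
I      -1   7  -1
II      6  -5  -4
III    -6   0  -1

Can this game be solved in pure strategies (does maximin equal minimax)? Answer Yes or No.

Yes

Row minima: I → -1, II → -5, III → -6; maximin = -1.
Column maxima: b1 → 6, b2 → 7, b3 → -1; minimax = -1.
maximin = minimax = -1, so a saddle point exists.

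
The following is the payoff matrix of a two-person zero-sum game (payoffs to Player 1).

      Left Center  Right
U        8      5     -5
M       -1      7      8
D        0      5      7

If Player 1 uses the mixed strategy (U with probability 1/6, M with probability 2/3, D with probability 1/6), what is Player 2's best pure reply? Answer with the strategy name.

If Player 2 plays Left, Player 1's expected payoff is (1/6)·8 + (2/3)·(-1) + (1/6)·0 = 2/3.
If Player 2 plays Center, Player 1's expected payoff is (1/6)·5 + (2/3)·7 + (1/6)·5 = 19/3.
If Player 2 plays Right, Player 1's expected payoff is (1/6)·(-5) + (2/3)·8 + (1/6)·7 = 17/3.
Player 2 minimizes Player 1's payoff; the smallest is 2/3, so the best response is Left.

Left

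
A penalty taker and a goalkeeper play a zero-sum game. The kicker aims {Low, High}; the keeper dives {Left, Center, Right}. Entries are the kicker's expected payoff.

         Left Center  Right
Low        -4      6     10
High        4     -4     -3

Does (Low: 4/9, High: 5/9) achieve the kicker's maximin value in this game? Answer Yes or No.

Against Left this mix gives (4/9)·(-4) + (5/9)·4 = 4/9.
Against Center this mix gives (4/9)·6 + (5/9)·(-4) = 4/9.
Against Right this mix gives (4/9)·10 + (5/9)·(-3) = 25/9.
All of the keeper's active replies (Left, Center) yield 4/9, and no column does worse for the kicker. The mix makes the keeper indifferent and guarantees 4/9, so it is optimal.

Yes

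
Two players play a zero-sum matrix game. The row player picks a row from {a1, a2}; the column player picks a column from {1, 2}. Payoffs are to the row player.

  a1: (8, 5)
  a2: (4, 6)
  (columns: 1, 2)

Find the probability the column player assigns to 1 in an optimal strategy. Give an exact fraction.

1/5

Row minima: a1 → 5, a2 → 4; maximin = 5.
Column maxima: 1 → 8, 2 → 6; minimax = 6.
5 ≠ 6, so there is no saddle point; optimal play is mixed.
Let the row player play a1 with probability p. Expected payoff against 1: 8p + 4(1−p) = 4p + 4; against 2: 5p + 6(1−p) = −p + 6.
Setting these equal: 4p + 4 = −p + 6 ⇒ 5p = 2 ⇒ p = 2/5, and the value is (4)·(2/5) + 4 = 28/5.
For the column player: with q = P(1), equating a1's and a2's payoffs gives 3q + 5 = −2q + 6 ⇒ q = 1/5.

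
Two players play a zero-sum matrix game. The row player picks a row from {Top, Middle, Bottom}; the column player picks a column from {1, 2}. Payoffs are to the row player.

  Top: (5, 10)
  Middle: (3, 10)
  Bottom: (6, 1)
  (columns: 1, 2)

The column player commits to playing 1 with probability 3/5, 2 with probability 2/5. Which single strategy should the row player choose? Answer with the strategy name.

Expected payoff of Top: (3/5)·5 + (2/5)·10 = 7.
Expected payoff of Middle: (3/5)·3 + (2/5)·10 = 29/5.
Expected payoff of Bottom: (3/5)·6 + (2/5)·1 = 4.
The largest is 7, so the row player's best response is Top.

Top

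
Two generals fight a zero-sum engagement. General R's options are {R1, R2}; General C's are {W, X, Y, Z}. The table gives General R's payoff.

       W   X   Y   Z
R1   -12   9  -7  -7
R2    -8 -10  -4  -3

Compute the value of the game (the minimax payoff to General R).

-192/23

Row minima: R1 → -12, R2 → -10; maximin = -10.
Column maxima: W → -8, X → 9, Y → -4, Z → -3; minimax = -8.
-10 ≠ -8, so there is no saddle point; optimal play is mixed.
Y is strictly dominated by W (it gives General R strictly more in every row), so General C never plays it.
Z is strictly dominated by W (it gives General R strictly more in every row), so General C never plays it.
On the remaining 2×2 (R1, R2 vs W, X):
Let General R play R1 with probability p. Expected payoff against W: (-12)p + (-8)(1−p) = −4p − 8; against X: 9p + (-10)(1−p) = 19p − 10.
Setting these equal: −4p − 8 = 19p − 10 ⇒ −23p = -2 ⇒ p = 2/23, and the value is (-4)·(2/23) − 8 = -192/23.
For General C: with q = P(W), equating R1's and R2's payoffs gives −21q + 9 = 2q − 10 ⇒ q = 19/23.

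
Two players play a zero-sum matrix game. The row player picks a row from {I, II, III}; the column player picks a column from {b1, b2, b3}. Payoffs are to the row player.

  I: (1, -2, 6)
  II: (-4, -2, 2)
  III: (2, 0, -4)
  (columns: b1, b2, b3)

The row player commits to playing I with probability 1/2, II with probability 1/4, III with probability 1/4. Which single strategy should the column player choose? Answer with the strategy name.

If the column player plays b1, the row player's expected payoff is (1/2)·1 + (1/4)·(-4) + (1/4)·2 = 0.
If the column player plays b2, the row player's expected payoff is (1/2)·(-2) + (1/4)·(-2) + (1/4)·0 = -3/2.
If the column player plays b3, the row player's expected payoff is (1/2)·6 + (1/4)·2 + (1/4)·(-4) = 5/2.
The column player minimizes the row player's payoff; the smallest is -3/2, so the best response is b2.

b2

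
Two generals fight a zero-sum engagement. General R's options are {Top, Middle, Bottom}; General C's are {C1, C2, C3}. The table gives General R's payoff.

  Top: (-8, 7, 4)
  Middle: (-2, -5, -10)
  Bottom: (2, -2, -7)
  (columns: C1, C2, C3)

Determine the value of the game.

Row minima: Top → -8, Middle → -10, Bottom → -7; maximin = -7.
Column maxima: C1 → 2, C2 → 7, C3 → 4; minimax = 2.
-7 ≠ 2, so there is no saddle point; optimal play is mixed.
Middle is strictly dominated by Bottom, so General R never plays it.
C2 is strictly dominated by C3 (it gives General R strictly more in every row), so General C never plays it.
On the remaining 2×2 (Top, Bottom vs C1, C3):
Let General R play Top with probability p. Expected payoff against C1: (-8)p + 2(1−p) = −10p + 2; against C3: 4p + (-7)(1−p) = 11p − 7.
Setting these equal: −10p + 2 = 11p − 7 ⇒ −21p = -9 ⇒ p = 3/7, and the value is (-10)·(3/7) + 2 = -16/7.
For General C: with q = P(C1), equating Top's and Bottom's payoffs gives −12q + 4 = 9q − 7 ⇒ q = 11/21.

-16/7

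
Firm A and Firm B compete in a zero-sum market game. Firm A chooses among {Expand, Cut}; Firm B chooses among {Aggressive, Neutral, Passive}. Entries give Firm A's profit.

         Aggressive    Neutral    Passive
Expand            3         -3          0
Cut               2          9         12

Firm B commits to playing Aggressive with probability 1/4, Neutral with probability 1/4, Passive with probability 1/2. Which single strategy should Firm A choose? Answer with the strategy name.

Expected payoff of Expand: (1/4)·3 + (1/4)·(-3) + (1/2)·0 = 0.
Expected payoff of Cut: (1/4)·2 + (1/4)·9 + (1/2)·12 = 35/4.
The largest is 35/4, so Firm A's best response is Cut.

Cut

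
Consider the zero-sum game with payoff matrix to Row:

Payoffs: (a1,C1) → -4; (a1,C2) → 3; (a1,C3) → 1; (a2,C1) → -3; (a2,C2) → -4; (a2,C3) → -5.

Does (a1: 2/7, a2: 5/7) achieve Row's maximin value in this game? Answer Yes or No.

Against C1 this mix gives (2/7)·(-4) + (5/7)·(-3) = -23/7.
Against C2 this mix gives (2/7)·3 + (5/7)·(-4) = -2.
Against C3 this mix gives (2/7)·1 + (5/7)·(-5) = -23/7.
All of Column's active replies (C1, C3) yield -23/7, and no column does worse for Row. The mix makes Column indifferent and guarantees -23/7, so it is optimal.

Yes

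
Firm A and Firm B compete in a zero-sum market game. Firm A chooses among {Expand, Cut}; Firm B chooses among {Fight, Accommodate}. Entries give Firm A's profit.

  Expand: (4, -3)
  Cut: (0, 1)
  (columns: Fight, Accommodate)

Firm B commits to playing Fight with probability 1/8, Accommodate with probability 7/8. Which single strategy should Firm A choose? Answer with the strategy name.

Cut

Expected payoff of Expand: (1/8)·4 + (7/8)·(-3) = -17/8.
Expected payoff of Cut: (1/8)·0 + (7/8)·1 = 7/8.
The largest is 7/8, so Firm A's best response is Cut.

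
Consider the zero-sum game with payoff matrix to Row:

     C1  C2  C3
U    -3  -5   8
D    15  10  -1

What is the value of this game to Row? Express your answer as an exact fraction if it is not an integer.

25/8

Row minima: U → -5, D → -1; maximin = -1.
Column maxima: C1 → 15, C2 → 10, C3 → 8; minimax = 8.
-1 ≠ 8, so there is no saddle point; optimal play is mixed.
C1 is strictly dominated by C2 (it gives Row strictly more in every row), so Column never plays it.
On the remaining 2×2 (U, D vs C2, C3):
Let Row play U with probability p. Expected payoff against C2: (-5)p + 10(1−p) = −15p + 10; against C3: 8p + (-1)(1−p) = 9p − 1.
Setting these equal: −15p + 10 = 9p − 1 ⇒ −24p = -11 ⇒ p = 11/24, and the value is (-15)·(11/24) + 10 = 25/8.
For Column: with q = P(C2), equating U's and D's payoffs gives −13q + 8 = 11q − 1 ⇒ q = 3/8.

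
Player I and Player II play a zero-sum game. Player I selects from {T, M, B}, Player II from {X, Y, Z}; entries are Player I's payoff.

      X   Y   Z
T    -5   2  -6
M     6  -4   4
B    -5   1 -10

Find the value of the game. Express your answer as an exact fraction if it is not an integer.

-1

Row minima: T → -6, M → -4, B → -10; maximin = -4.
Column maxima: X → 6, Y → 2, Z → 4; minimax = 2.
-4 ≠ 2, so there is no saddle point; optimal play is mixed.
X is strictly dominated by Z (it gives Player I strictly more in every row), so Player II never plays it.
With X eliminated, B is strictly dominated by T (T gives Player I strictly more in every remaining column), so Player I never plays it.
On the remaining 2×2 (T, M vs Y, Z):
Let Player I play T with probability p. Expected payoff against Y: 2p + (-4)(1−p) = 6p − 4; against Z: (-6)p + 4(1−p) = −10p + 4.
Setting these equal: 6p − 4 = −10p + 4 ⇒ 16p = 8 ⇒ p = 1/2, and the value is (6)·(1/2) − 4 = -1.
For Player II: with q = P(Y), equating T's and M's payoffs gives 8q − 6 = −8q + 4 ⇒ q = 5/8.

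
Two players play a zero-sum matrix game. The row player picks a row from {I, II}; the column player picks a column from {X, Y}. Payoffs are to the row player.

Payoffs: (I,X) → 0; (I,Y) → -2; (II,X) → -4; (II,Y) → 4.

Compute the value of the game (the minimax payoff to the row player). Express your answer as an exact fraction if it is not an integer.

-4/5

Row minima: I → -2, II → -4; maximin = -2.
Column maxima: X → 0, Y → 4; minimax = 0.
-2 ≠ 0, so there is no saddle point; optimal play is mixed.
Let the row player play I with probability p. Expected payoff against X: 0p + (-4)(1−p) = 4p − 4; against Y: (-2)p + 4(1−p) = −6p + 4.
Setting these equal: 4p − 4 = −6p + 4 ⇒ 10p = 8 ⇒ p = 4/5, and the value is (4)·(4/5) − 4 = -4/5.
For the column player: with q = P(X), equating I's and II's payoffs gives 2q − 2 = −8q + 4 ⇒ q = 3/5.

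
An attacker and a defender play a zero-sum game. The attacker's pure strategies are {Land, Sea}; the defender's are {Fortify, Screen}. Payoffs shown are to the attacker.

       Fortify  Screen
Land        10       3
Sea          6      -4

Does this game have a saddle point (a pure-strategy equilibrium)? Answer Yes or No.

Yes

Row minima: Land → 3, Sea → -4; maximin = 3.
Column maxima: Fortify → 10, Screen → 3; minimax = 3.
maximin = minimax = 3, so a saddle point exists.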